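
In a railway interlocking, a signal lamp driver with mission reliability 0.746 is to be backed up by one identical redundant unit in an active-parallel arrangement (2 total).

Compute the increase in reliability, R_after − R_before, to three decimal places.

0.189

R_before = 0.746
R_after = 1 − (1 − 0.746)^2 = 0.935
ΔR = 0.935 − 0.746 = 0.189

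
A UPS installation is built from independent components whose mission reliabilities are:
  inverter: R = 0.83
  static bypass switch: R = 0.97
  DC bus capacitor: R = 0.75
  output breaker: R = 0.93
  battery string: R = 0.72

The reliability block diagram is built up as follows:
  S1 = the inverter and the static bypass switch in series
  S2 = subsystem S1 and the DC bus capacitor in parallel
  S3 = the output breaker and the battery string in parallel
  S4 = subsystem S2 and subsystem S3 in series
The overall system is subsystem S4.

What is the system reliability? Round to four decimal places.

Series (inverter and static bypass switch): 0.830000 × 0.970000 = 0.805100
Parallel ([0.805100] and DC bus capacitor): 1 − (1 − 0.805100)(1 − 0.750000) = 0.951275
Parallel (output breaker and battery string): 1 − (1 − 0.930000)(1 − 0.720000) = 0.980400
Series ([0.951275] and [0.980400]): 0.951275 × 0.980400 = 0.9326

0.9326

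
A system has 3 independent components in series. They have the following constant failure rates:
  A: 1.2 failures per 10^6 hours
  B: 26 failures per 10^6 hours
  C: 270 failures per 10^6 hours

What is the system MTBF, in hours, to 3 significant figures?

Series of exponential components: λ_sys = Σ λ_i
λ_sys = 0.0000012 + 0.000026 + 0.00027 = 2.9720e-04 /h
MTBF = 1 / λ_sys = 3360 h

3360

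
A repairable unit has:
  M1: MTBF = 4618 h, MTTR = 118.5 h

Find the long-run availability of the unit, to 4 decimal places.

0.9750

A(M1) = MTBF/(MTBF+MTTR) = 4618/(4618+118.5) = 0.9750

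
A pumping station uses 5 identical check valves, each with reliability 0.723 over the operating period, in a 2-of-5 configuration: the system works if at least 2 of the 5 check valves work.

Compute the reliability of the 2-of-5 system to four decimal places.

0.9771

R = Σ_{i=2}^{5} C(5,i) p^i (1−p)^{5−i} with p = 0.723
C(5,2)·0.723^2·0.277^3 = 0.111100
C(5,3)·0.723^3·0.277^2 = 0.289984
C(5,4)·0.723^4·0.277^1 = 0.378445
C(5,5)·0.723^5·0.277^0 = 0.197557
Sum = 0.9771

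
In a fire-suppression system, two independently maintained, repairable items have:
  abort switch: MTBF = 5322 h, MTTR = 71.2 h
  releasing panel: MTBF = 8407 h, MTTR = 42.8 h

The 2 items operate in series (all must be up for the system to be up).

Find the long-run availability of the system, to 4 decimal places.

A(abort switch) = MTBF/(MTBF+MTTR) = 5322/(5322+71.2) = 0.986798
A(releasing panel) = MTBF/(MTBF+MTTR) = 8407/(8407+42.8) = 0.994935
Series availability: 0.986798 × 0.994935 = 0.9818

0.9818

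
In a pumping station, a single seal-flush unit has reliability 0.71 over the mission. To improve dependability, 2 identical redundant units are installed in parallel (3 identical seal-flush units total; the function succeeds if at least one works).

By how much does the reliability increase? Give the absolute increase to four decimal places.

0.2656

R_before = 0.71
R_after = 1 − (1 − 0.71)^3 = 0.9756
ΔR = 0.9756 − 0.71 = 0.2656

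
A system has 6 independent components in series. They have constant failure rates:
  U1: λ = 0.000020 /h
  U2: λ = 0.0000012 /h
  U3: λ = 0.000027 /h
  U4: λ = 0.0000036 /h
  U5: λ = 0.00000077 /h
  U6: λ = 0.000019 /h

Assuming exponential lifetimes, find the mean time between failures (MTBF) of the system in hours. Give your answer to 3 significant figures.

14000

Series of exponential components: λ_sys = Σ λ_i
λ_sys = 0.000020 + 0.0000012 + 0.000027 + 0.0000036 + 0.00000077 + 0.000019 = 7.1570e-05 /h
MTBF = 1 / λ_sys = 14000 h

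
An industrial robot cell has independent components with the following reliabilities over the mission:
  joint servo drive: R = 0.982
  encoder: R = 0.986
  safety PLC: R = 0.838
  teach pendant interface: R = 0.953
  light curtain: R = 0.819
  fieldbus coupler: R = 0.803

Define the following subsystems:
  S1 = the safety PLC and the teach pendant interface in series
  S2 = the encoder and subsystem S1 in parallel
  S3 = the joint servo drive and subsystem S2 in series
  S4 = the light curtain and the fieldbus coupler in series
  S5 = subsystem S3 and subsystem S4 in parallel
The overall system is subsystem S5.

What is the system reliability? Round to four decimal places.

Series (safety PLC and teach pendant interface): 0.838000 × 0.953000 = 0.798614
Parallel (encoder and [0.798614]): 1 − (1 − 0.986000)(1 − 0.798614) = 0.997181
Series (joint servo drive and [0.997181]): 0.982000 × 0.997181 = 0.979232
Series (light curtain and fieldbus coupler): 0.819000 × 0.803000 = 0.657657
Parallel ([0.979232] and [0.657657]): 1 − (1 − 0.979232)(1 − 0.657657) = 0.9929

0.9929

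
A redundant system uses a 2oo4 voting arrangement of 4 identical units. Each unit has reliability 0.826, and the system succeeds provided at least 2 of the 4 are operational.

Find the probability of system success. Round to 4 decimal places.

R = Σ_{i=2}^{4} C(4,i) p^i (1−p)^{4−i} with p = 0.826
C(4,2)·0.826^2·0.174^2 = 0.123940
C(4,3)·0.826^3·0.174^1 = 0.392238
C(4,4)·0.826^4·0.174^0 = 0.465501
Sum = 0.9817

0.9817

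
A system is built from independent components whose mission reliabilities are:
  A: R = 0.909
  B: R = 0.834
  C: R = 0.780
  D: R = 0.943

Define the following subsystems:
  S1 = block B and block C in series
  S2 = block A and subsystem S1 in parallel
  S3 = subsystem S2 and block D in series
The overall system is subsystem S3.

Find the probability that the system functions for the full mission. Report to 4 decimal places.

0.9130

Series (B and C): 0.834000 × 0.780000 = 0.650520
Parallel (A and [0.650520]): 1 − (1 − 0.909000)(1 − 0.650520) = 0.968197
Series ([0.968197] and D): 0.968197 × 0.943000 = 0.9130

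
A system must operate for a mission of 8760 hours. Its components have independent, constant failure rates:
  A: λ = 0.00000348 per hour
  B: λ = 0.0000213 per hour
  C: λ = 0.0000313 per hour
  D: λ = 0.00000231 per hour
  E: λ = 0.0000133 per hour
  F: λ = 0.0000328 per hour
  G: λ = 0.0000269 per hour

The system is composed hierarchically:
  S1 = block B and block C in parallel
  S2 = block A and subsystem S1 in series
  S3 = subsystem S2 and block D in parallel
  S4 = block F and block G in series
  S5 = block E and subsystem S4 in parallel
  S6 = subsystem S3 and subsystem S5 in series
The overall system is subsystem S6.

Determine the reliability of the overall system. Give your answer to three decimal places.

0.954

R(A) = exp(−0.00000348 × 8760) = 0.96998
R(B) = exp(−0.0000213 × 8760) = 0.82979
R(C) = exp(−0.0000313 × 8760) = 0.76019
R(D) = exp(−0.00000231 × 8760) = 0.97997
R(E) = exp(−0.0000133 × 8760) = 0.89002
R(F) = exp(−0.0000328 × 8760) = 0.75027
R(G) = exp(−0.0000269 × 8760) = 0.79006
Parallel (B and C): 1 − (1 − 0.82979)(1 − 0.76019) = 0.95918
Series (A and [0.95918]): 0.96998 × 0.95918 = 0.93039
Parallel ([0.93039] and D): 1 − (1 − 0.93039)(1 − 0.97997) = 0.99861
Series (F and G): 0.75027 × 0.79006 = 0.59276
Parallel (E and [0.59276]): 1 − (1 − 0.89002)(1 − 0.59276) = 0.95521
Series ([0.99861] and [0.95521]): 0.99861 × 0.95521 = 0.954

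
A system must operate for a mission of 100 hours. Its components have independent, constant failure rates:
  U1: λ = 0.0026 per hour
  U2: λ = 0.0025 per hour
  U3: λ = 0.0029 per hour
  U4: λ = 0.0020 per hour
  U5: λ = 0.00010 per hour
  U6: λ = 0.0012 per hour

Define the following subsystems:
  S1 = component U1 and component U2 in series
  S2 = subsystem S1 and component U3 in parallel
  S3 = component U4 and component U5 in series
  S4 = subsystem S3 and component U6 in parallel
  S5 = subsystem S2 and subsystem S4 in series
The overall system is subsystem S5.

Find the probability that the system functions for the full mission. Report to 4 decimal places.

R(U1) = exp(−0.0026 × 100) = 0.771052
R(U2) = exp(−0.0025 × 100) = 0.778801
R(U3) = exp(−0.0029 × 100) = 0.748264
R(U4) = exp(−0.0020 × 100) = 0.818731
R(U5) = exp(−0.00010 × 100) = 0.990050
R(U6) = exp(−0.0012 × 100) = 0.886920
Series (U1 and U2): 0.771052 × 0.778801 = 0.600496
Parallel ([0.600496] and U3): 1 − (1 − 0.600496)(1 − 0.748264) = 0.899430
Series (U4 and U5): 0.818731 × 0.990050 = 0.810585
Parallel ([0.810585] and U6): 1 − (1 − 0.810585)(1 − 0.886920) = 0.978581
Series ([0.899430] and [0.978581]): 0.899430 × 0.978581 = 0.8802

0.8802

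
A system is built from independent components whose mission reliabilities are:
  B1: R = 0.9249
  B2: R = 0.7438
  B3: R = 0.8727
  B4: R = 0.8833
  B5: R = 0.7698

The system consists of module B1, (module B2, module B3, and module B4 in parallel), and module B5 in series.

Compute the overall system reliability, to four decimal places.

Parallel (B2, B3, and B4): 1 − (1 − 0.743800)(1 − 0.872700)(1 − 0.883300) = 0.996194
Series (B1, [0.996194], and B5): 0.924900 × 0.996194 × 0.769800 = 0.7093

0.7093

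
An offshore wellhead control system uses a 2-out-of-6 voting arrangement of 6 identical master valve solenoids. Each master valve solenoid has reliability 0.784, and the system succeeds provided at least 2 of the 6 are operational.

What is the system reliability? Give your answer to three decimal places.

0.998

R = Σ_{i=2}^{6} C(6,i) p^i (1−p)^{6−i} with p = 0.784
C(6,2)·0.784^2·0.216^4 = 0.02007
C(6,3)·0.784^3·0.216^3 = 0.09713
C(6,4)·0.784^4·0.216^2 = 0.26440
C(6,5)·0.784^5·0.216^1 = 0.38387
C(6,6)·0.784^6·0.216^0 = 0.23222
Sum = 0.998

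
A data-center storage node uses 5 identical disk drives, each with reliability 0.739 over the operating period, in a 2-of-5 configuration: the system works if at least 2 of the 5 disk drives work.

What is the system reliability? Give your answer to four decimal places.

0.9816

R = Σ_{i=2}^{5} C(5,i) p^i (1−p)^{5−i} with p = 0.739
C(5,2)·0.739^2·0.261^3 = 0.097098
C(5,3)·0.739^3·0.261^2 = 0.274925
C(5,4)·0.739^4·0.261^1 = 0.389214
C(5,5)·0.739^5·0.261^0 = 0.220405
Sum = 0.9816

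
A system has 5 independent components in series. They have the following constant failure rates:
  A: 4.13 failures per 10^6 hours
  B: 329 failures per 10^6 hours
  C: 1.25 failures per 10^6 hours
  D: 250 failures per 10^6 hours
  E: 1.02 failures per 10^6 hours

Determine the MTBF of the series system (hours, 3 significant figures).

Series of exponential components: λ_sys = Σ λ_i
λ_sys = 0.00000413 + 0.000329 + 0.00000125 + 0.000250 + 0.00000102 = 5.8540e-04 /h
MTBF = 1 / λ_sys = 1710 h

1710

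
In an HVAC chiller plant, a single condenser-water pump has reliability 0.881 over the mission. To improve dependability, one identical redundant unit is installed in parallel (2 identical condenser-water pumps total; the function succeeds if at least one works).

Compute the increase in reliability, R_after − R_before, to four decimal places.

0.1048

R_before = 0.881
R_after = 1 − (1 − 0.881)^2 = 0.9858
ΔR = 0.9858 − 0.881 = 0.1048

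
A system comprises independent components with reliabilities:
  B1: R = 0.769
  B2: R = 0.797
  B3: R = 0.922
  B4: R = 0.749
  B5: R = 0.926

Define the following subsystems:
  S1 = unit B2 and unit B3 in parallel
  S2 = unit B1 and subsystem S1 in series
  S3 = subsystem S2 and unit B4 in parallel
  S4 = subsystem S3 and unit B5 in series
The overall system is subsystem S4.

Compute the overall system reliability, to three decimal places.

0.869

Parallel (B2 and B3): 1 − (1 − 0.79700)(1 − 0.92200) = 0.98417
Series (B1 and [0.98417]): 0.76900 × 0.98417 = 0.75683
Parallel ([0.75683] and B4): 1 − (1 − 0.75683)(1 − 0.74900) = 0.93896
Series ([0.93896] and B5): 0.93896 × 0.92600 = 0.869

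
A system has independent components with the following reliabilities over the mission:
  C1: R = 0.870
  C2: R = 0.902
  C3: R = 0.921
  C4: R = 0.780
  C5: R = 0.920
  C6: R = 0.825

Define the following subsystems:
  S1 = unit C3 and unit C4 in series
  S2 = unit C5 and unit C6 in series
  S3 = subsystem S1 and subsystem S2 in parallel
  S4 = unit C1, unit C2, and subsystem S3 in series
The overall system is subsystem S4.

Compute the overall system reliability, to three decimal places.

Series (C3 and C4): 0.92100 × 0.78000 = 0.71838
Series (C5 and C6): 0.92000 × 0.82500 = 0.75900
Parallel ([0.71838] and [0.75900]): 1 − (1 − 0.71838)(1 − 0.75900) = 0.93213
Series (C1, C2, and [0.93213]): 0.87000 × 0.90200 × 0.93213 = 0.731

0.731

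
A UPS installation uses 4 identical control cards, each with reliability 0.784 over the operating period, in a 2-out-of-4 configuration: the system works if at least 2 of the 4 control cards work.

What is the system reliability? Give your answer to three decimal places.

R = Σ_{i=2}^{4} C(4,i) p^i (1−p)^{4−i} with p = 0.784
C(4,2)·0.784^2·0.216^2 = 0.17206
C(4,3)·0.784^3·0.216^1 = 0.41635
C(4,4)·0.784^4·0.216^0 = 0.37780
Sum = 0.966

0.966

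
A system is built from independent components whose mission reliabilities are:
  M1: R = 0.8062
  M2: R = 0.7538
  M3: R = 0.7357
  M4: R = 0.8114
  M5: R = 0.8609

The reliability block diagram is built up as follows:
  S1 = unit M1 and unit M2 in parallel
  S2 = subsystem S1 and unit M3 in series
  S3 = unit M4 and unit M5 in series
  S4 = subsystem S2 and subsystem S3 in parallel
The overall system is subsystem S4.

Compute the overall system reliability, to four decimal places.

0.9097

Parallel (M1 and M2): 1 − (1 − 0.806200)(1 − 0.753800) = 0.952286
Series ([0.952286] and M3): 0.952286 × 0.735700 = 0.700597
Series (M4 and M5): 0.811400 × 0.860900 = 0.698534
Parallel ([0.700597] and [0.698534]): 1 − (1 − 0.700597)(1 − 0.698534) = 0.9097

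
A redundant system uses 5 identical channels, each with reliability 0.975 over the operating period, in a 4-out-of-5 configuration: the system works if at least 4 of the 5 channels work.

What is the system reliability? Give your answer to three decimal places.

0.994

R = Σ_{i=4}^{5} C(5,i) p^i (1−p)^{5−i} with p = 0.975
C(5,4)·0.975^4·0.025^1 = 0.11296
C(5,5)·0.975^5·0.025^0 = 0.88110
Sum = 0.994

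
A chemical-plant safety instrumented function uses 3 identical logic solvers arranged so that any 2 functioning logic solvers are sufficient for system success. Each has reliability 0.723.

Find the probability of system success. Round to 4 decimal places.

0.8123

R = Σ_{i=2}^{3} C(3,i) p^i (1−p)^{3−i} with p = 0.723
C(3,2)·0.723^2·0.277^1 = 0.434388
C(3,3)·0.723^3·0.277^0 = 0.377933
Sum = 0.8123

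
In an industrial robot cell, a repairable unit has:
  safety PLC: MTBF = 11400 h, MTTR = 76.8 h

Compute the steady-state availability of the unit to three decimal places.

A(safety PLC) = MTBF/(MTBF+MTTR) = 11400/(11400+76.8) = 0.993

0.993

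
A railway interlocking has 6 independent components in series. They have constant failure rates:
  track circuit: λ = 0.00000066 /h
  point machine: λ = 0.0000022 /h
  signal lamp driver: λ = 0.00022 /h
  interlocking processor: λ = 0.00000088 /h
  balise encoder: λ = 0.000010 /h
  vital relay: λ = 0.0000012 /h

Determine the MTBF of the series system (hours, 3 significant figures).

Series of exponential components: λ_sys = Σ λ_i
λ_sys = 0.00000066 + 0.0000022 + 0.00022 + 0.00000088 + 0.000010 + 0.0000012 = 2.3494e-04 /h
MTBF = 1 / λ_sys = 4260 h

4260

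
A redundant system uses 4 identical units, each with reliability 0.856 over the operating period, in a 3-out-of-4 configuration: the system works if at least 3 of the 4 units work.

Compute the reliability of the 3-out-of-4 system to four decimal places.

R = Σ_{i=3}^{4} C(4,i) p^i (1−p)^{4−i} with p = 0.856
C(4,3)·0.856^3·0.144^1 = 0.361280
C(4,4)·0.856^4·0.144^0 = 0.536902
Sum = 0.8982

0.8982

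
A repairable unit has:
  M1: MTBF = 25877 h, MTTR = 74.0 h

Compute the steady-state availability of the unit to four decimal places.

A(M1) = MTBF/(MTBF+MTTR) = 25877/(25877+74.0) = 0.9971

0.9971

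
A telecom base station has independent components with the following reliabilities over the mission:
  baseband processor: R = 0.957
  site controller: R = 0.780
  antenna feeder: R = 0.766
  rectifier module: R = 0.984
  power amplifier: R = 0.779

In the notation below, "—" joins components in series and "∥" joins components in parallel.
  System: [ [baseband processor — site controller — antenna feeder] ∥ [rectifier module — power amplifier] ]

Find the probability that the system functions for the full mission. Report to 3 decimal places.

0.900

Series (baseband processor, site controller, and antenna feeder): 0.95700 × 0.78000 × 0.76600 = 0.57179
Series (rectifier module and power amplifier): 0.98400 × 0.77900 = 0.76654
Parallel ([0.57179] and [0.76654]): 1 − (1 − 0.57179)(1 − 0.76654) = 0.900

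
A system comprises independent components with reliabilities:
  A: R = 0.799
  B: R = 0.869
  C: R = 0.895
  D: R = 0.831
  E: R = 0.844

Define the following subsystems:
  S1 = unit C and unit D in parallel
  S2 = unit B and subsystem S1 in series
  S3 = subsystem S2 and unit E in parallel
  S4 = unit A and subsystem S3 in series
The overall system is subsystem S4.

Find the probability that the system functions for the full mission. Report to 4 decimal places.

Parallel (C and D): 1 − (1 − 0.895000)(1 − 0.831000) = 0.982255
Series (B and [0.982255]): 0.869000 × 0.982255 = 0.853580
Parallel ([0.853580] and E): 1 − (1 − 0.853580)(1 − 0.844000) = 0.977158
Series (A and [0.977158]): 0.799000 × 0.977158 = 0.7807

0.7807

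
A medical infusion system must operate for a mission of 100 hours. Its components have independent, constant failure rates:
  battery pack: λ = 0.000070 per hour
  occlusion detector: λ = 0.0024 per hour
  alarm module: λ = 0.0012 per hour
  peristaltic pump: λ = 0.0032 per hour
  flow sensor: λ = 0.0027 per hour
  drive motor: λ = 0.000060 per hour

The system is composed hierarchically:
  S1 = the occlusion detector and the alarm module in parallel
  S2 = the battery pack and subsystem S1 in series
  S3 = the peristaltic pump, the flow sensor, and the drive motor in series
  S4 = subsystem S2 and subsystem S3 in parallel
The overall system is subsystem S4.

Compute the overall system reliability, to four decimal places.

R(battery pack) = exp(−0.000070 × 100) = 0.993024
R(occlusion detector) = exp(−0.0024 × 100) = 0.786628
R(alarm module) = exp(−0.0012 × 100) = 0.886920
R(peristaltic pump) = exp(−0.0032 × 100) = 0.726149
R(flow sensor) = exp(−0.0027 × 100) = 0.763379
R(drive motor) = exp(−0.000060 × 100) = 0.994018
Parallel (occlusion detector and alarm module): 1 − (1 − 0.786628)(1 − 0.886920) = 0.975872
Series (battery pack and [0.975872]): 0.993024 × 0.975872 = 0.969064
Series (peristaltic pump, flow sensor, and drive motor): 0.726149 × 0.763379 × 0.994018 = 0.551011
Parallel ([0.969064] and [0.551011]): 1 − (1 − 0.969064)(1 − 0.551011) = 0.9861

0.9861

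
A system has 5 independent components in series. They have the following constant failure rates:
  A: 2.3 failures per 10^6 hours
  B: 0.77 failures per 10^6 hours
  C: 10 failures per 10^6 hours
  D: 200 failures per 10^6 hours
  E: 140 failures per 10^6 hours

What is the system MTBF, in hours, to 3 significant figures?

2830

Series of exponential components: λ_sys = Σ λ_i
λ_sys = 0.0000023 + 0.00000077 + 0.000010 + 0.00020 + 0.00014 = 3.5307e-04 /h
MTBF = 1 / λ_sys = 2830 h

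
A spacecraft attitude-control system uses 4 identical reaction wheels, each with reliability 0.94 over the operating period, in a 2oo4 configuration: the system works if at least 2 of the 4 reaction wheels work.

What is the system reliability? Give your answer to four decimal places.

0.9992

R = Σ_{i=2}^{4} C(4,i) p^i (1−p)^{4−i} with p = 0.94
C(4,2)·0.94^2·0.06^2 = 0.019086
C(4,3)·0.94^3·0.06^1 = 0.199340
C(4,4)·0.94^4·0.06^0 = 0.780749
Sum = 0.9992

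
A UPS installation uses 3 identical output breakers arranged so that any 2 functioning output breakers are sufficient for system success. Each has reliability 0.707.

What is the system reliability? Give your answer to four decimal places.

R = Σ_{i=2}^{3} C(3,i) p^i (1−p)^{3−i} with p = 0.707
C(3,2)·0.707^2·0.293^1 = 0.439367
C(3,3)·0.707^3·0.293^0 = 0.353393
Sum = 0.7928

0.7928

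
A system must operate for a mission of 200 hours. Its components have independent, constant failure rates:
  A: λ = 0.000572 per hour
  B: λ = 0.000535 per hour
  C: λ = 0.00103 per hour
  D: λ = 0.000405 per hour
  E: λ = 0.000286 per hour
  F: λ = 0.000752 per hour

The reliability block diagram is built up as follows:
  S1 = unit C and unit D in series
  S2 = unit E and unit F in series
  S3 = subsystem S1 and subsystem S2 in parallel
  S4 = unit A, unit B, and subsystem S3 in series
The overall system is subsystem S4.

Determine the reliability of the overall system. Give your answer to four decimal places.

0.7639

R(A) = exp(−0.000572 × 200) = 0.891901
R(B) = exp(−0.000535 × 200) = 0.898526
R(C) = exp(−0.00103 × 200) = 0.813833
R(D) = exp(−0.000405 × 200) = 0.922194
R(E) = exp(−0.000286 × 200) = 0.944405
R(F) = exp(−0.000752 × 200) = 0.860364
Series (C and D): 0.813833 × 0.922194 = 0.750512
Series (E and F): 0.944405 × 0.860364 = 0.812532
Parallel ([0.750512] and [0.812532]): 1 − (1 − 0.750512)(1 − 0.812532) = 0.953229
Series (A, B, and [0.953229]): 0.891901 × 0.898526 × 0.953229 = 0.7639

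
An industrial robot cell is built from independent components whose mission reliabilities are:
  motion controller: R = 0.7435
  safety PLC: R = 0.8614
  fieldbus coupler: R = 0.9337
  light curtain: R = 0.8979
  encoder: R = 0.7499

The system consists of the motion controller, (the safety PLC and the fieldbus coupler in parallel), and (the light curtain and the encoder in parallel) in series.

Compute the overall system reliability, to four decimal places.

Parallel (safety PLC and fieldbus coupler): 1 − (1 − 0.861400)(1 − 0.933700) = 0.990811
Parallel (light curtain and encoder): 1 − (1 − 0.897900)(1 − 0.749900) = 0.974465
Series (motion controller, [0.990811], and [0.974465]): 0.743500 × 0.990811 × 0.974465 = 0.7179

0.7179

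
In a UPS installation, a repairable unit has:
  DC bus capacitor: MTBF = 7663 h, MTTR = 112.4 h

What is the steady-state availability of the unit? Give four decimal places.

0.9855

A(DC bus capacitor) = MTBF/(MTBF+MTTR) = 7663/(7663+112.4) = 0.9855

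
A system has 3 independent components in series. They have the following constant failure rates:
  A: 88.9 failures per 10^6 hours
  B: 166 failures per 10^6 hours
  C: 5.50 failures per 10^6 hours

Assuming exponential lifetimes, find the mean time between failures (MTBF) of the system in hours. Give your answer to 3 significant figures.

3840

Series of exponential components: λ_sys = Σ λ_i
λ_sys = 0.0000889 + 0.000166 + 0.00000550 = 2.6040e-04 /h
MTBF = 1 / λ_sys = 3840 h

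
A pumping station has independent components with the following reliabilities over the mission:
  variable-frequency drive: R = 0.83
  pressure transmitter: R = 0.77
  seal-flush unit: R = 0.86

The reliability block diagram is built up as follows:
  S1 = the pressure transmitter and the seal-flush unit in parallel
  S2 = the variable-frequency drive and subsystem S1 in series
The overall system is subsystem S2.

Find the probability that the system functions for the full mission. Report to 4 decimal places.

0.8033

Parallel (pressure transmitter and seal-flush unit): 1 − (1 − 0.770000)(1 − 0.860000) = 0.967800
Series (variable-frequency drive and [0.967800]): 0.830000 × 0.967800 = 0.8033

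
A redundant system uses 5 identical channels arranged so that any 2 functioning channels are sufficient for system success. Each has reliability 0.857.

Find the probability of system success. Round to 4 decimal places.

0.9981

R = Σ_{i=2}^{5} C(5,i) p^i (1−p)^{5−i} with p = 0.857
C(5,2)·0.857^2·0.143^3 = 0.021477
C(5,3)·0.857^3·0.143^2 = 0.128711
C(5,4)·0.857^4·0.143^1 = 0.385682
C(5,5)·0.857^5·0.143^0 = 0.462279
Sum = 0.9981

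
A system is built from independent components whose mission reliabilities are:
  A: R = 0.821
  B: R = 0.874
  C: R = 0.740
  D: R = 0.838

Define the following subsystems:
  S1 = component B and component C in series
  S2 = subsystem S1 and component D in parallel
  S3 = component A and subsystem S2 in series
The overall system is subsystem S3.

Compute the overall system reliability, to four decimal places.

Series (B and C): 0.874000 × 0.740000 = 0.646760
Parallel ([0.646760] and D): 1 − (1 − 0.646760)(1 − 0.838000) = 0.942775
Series (A and [0.942775]): 0.821000 × 0.942775 = 0.7740

0.7740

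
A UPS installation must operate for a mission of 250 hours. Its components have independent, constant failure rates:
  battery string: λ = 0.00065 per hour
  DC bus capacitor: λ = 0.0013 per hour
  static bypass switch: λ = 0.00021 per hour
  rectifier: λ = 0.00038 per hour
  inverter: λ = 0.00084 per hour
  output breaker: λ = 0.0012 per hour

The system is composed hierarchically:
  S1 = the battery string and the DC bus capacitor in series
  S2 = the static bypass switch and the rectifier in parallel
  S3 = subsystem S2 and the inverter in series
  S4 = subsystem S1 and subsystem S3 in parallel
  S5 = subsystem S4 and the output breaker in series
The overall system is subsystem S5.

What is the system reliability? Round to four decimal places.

R(battery string) = exp(−0.00065 × 250) = 0.850016
R(DC bus capacitor) = exp(−0.0013 × 250) = 0.722527
R(static bypass switch) = exp(−0.00021 × 250) = 0.948854
R(rectifier) = exp(−0.00038 × 250) = 0.909373
R(inverter) = exp(−0.00084 × 250) = 0.810584
R(output breaker) = exp(−0.0012 × 250) = 0.740818
Series (battery string and DC bus capacitor): 0.850016 × 0.722527 = 0.614160
Parallel (static bypass switch and rectifier): 1 − (1 − 0.948854)(1 − 0.909373) = 0.995365
Series ([0.995365] and inverter): 0.995365 × 0.810584 = 0.806827
Parallel ([0.614160] and [0.806827]): 1 − (1 − 0.614160)(1 − 0.806827) = 0.925466
Series ([0.925466] and output breaker): 0.925466 × 0.740818 = 0.6856

0.6856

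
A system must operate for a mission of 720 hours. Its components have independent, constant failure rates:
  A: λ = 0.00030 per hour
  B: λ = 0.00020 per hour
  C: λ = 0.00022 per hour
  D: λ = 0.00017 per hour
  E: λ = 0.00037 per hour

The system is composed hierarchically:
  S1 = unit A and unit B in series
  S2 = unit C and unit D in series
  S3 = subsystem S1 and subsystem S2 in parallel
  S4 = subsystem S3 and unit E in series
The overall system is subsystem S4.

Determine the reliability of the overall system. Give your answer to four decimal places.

0.7094

R(A) = exp(−0.00030 × 720) = 0.805735
R(B) = exp(−0.00020 × 720) = 0.865888
R(C) = exp(−0.00022 × 720) = 0.853508
R(D) = exp(−0.00017 × 720) = 0.884794
R(E) = exp(−0.00037 × 720) = 0.766133
Series (A and B): 0.805735 × 0.865888 = 0.697676
Series (C and D): 0.853508 × 0.884794 = 0.755179
Parallel ([0.697676] and [0.755179]): 1 − (1 − 0.697676)(1 − 0.755179) = 0.925985
Series ([0.925985] and E): 0.925985 × 0.766133 = 0.7094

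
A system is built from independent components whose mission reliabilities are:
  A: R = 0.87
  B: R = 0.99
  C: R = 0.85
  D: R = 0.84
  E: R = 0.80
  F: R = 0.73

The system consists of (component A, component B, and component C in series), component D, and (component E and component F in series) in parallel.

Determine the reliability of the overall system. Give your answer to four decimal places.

0.9822

Series (A, B, and C): 0.870000 × 0.990000 × 0.850000 = 0.732105
Series (E and F): 0.800000 × 0.730000 = 0.584000
Parallel ([0.732105], D, and [0.584000]): 1 − (1 − 0.732105)(1 − 0.840000)(1 − 0.584000) = 0.9822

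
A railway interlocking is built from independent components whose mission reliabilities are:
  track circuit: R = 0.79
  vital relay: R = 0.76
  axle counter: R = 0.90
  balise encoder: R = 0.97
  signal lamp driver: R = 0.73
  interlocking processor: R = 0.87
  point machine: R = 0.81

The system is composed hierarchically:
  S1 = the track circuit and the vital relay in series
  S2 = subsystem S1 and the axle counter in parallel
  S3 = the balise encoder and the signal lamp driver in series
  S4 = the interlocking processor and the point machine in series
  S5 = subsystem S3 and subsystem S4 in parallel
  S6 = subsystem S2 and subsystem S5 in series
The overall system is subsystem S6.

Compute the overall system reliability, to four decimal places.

Series (track circuit and vital relay): 0.790000 × 0.760000 = 0.600400
Parallel ([0.600400] and axle counter): 1 − (1 − 0.600400)(1 − 0.900000) = 0.960040
Series (balise encoder and signal lamp driver): 0.970000 × 0.730000 = 0.708100
Series (interlocking processor and point machine): 0.870000 × 0.810000 = 0.704700
Parallel ([0.708100] and [0.704700]): 1 − (1 − 0.708100)(1 − 0.704700) = 0.913802
Series ([0.960040] and [0.913802]): 0.960040 × 0.913802 = 0.8773

0.8773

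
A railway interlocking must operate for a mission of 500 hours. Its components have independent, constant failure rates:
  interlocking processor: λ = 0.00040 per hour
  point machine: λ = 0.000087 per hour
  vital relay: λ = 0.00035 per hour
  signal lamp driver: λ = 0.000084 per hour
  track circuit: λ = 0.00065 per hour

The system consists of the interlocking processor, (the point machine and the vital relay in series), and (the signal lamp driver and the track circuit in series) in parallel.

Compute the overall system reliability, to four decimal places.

R(interlocking processor) = exp(−0.00040 × 500) = 0.818731
R(point machine) = exp(−0.000087 × 500) = 0.957433
R(vital relay) = exp(−0.00035 × 500) = 0.839457
R(signal lamp driver) = exp(−0.000084 × 500) = 0.958870
R(track circuit) = exp(−0.00065 × 500) = 0.722527
Series (point machine and vital relay): 0.957433 × 0.839457 = 0.803724
Series (signal lamp driver and track circuit): 0.958870 × 0.722527 = 0.692809
Parallel (interlocking processor, [0.803724], and [0.692809]): 1 − (1 − 0.818731)(1 − 0.803724)(1 − 0.692809) = 0.9891

0.9891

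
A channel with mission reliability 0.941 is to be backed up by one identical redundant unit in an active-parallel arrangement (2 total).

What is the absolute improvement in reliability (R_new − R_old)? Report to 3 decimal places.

R_before = 0.941
R_after = 1 − (1 − 0.941)^2 = 0.997
ΔR = 0.997 − 0.941 = 0.056

0.056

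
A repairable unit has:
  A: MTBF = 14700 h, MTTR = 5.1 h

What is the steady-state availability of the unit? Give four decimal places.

A(A) = MTBF/(MTBF+MTTR) = 14700/(14700+5.1) = 0.9997

0.9997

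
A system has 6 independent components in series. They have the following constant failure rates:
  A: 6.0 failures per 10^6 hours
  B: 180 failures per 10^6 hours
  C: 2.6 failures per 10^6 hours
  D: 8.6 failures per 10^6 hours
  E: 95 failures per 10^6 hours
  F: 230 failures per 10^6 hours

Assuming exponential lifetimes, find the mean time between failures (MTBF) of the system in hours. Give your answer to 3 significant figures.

Series of exponential components: λ_sys = Σ λ_i
λ_sys = 0.0000060 + 0.00018 + 0.0000026 + 0.0000086 + 0.000095 + 0.00023 = 5.2220e-04 /h
MTBF = 1 / λ_sys = 1910 h

1910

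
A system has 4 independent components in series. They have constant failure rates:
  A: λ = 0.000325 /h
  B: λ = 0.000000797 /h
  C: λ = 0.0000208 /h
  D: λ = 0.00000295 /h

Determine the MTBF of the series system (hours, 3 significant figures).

2860

Series of exponential components: λ_sys = Σ λ_i
λ_sys = 0.000325 + 0.000000797 + 0.0000208 + 0.00000295 = 3.4955e-04 /h
MTBF = 1 / λ_sys = 2860 h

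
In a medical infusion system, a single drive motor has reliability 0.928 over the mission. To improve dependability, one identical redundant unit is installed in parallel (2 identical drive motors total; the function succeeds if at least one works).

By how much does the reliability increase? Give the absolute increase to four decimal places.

R_before = 0.928
R_after = 1 − (1 − 0.928)^2 = 0.9948
ΔR = 0.9948 − 0.928 = 0.0668

0.0668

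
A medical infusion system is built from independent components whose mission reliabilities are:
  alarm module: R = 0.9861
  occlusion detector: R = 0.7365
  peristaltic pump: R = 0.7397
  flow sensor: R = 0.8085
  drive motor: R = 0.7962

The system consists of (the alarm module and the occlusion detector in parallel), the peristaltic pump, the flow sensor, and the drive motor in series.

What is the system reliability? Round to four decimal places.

0.4744

Parallel (alarm module and occlusion detector): 1 − (1 − 0.986100)(1 − 0.736500) = 0.996337
Series ([0.996337], peristaltic pump, flow sensor, and drive motor): 0.996337 × 0.739700 × 0.808500 × 0.796200 = 0.4744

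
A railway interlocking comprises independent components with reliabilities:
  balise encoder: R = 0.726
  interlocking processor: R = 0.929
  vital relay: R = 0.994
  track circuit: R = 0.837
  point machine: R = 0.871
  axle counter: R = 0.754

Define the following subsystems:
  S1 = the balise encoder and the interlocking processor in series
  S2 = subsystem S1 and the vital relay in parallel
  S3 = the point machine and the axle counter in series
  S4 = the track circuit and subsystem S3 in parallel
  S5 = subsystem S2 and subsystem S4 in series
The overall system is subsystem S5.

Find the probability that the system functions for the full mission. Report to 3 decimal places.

0.942

Series (balise encoder and interlocking processor): 0.72600 × 0.92900 = 0.67445
Parallel ([0.67445] and vital relay): 1 − (1 − 0.67445)(1 − 0.99400) = 0.99805
Series (point machine and axle counter): 0.87100 × 0.75400 = 0.65673
Parallel (track circuit and [0.65673]): 1 − (1 − 0.83700)(1 − 0.65673) = 0.94405
Series ([0.99805] and [0.94405]): 0.99805 × 0.94405 = 0.942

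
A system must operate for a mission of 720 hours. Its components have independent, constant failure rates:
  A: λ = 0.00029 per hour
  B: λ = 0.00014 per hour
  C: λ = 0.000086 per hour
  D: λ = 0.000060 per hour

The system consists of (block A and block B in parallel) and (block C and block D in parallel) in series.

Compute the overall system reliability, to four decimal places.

R(A) = exp(−0.00029 × 720) = 0.811558
R(B) = exp(−0.00014 × 720) = 0.904114
R(C) = exp(−0.000086 × 720) = 0.939958
R(D) = exp(−0.000060 × 720) = 0.957720
Parallel (A and B): 1 − (1 − 0.811558)(1 − 0.904114) = 0.981931
Parallel (C and D): 1 − (1 − 0.939958)(1 − 0.957720) = 0.997461
Series ([0.981931] and [0.997461]): 0.981931 × 0.997461 = 0.9794

0.9794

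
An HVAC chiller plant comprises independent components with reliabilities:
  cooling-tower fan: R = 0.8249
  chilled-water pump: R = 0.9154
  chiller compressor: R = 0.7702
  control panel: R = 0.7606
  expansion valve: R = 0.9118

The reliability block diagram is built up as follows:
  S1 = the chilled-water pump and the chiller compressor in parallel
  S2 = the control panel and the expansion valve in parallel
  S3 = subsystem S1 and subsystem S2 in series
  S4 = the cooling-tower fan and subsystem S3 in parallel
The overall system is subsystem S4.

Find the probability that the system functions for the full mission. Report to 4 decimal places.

0.9930

Parallel (chilled-water pump and chiller compressor): 1 − (1 − 0.915400)(1 − 0.770200) = 0.980559
Parallel (control panel and expansion valve): 1 − (1 − 0.760600)(1 − 0.911800) = 0.978885
Series ([0.980559] and [0.978885]): 0.980559 × 0.978885 = 0.959854
Parallel (cooling-tower fan and [0.959854]): 1 − (1 − 0.824900)(1 − 0.959854) = 0.9930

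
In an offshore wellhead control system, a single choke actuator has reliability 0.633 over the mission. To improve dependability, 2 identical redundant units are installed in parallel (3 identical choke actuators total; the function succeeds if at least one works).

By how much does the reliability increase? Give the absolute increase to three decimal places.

0.318

R_before = 0.633
R_after = 1 − (1 − 0.633)^3 = 0.951
ΔR = 0.951 − 0.633 = 0.318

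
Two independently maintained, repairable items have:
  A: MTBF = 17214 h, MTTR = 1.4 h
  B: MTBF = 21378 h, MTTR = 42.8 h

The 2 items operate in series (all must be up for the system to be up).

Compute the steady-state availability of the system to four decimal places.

A(A) = MTBF/(MTBF+MTTR) = 17214/(17214+1.4) = 0.999919
A(B) = MTBF/(MTBF+MTTR) = 21378/(21378+42.8) = 0.998002
Series availability: 0.999919 × 0.998002 = 0.9979

0.9979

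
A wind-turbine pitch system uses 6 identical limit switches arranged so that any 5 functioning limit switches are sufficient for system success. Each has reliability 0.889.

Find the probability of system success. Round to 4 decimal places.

R = Σ_{i=5}^{6} C(6,i) p^i (1−p)^{6−i} with p = 0.889
C(6,5)·0.889^5·0.111^1 = 0.369814
C(6,6)·0.889^6·0.111^0 = 0.493640
Sum = 0.8635

0.8635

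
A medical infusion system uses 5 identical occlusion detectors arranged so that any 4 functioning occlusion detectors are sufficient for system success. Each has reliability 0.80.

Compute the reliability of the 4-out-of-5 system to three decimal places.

R = Σ_{i=4}^{5} C(5,i) p^i (1−p)^{5−i} with p = 0.80
C(5,4)·0.80^4·0.20^1 = 0.40960
C(5,5)·0.80^5·0.20^0 = 0.32768
Sum = 0.737

0.737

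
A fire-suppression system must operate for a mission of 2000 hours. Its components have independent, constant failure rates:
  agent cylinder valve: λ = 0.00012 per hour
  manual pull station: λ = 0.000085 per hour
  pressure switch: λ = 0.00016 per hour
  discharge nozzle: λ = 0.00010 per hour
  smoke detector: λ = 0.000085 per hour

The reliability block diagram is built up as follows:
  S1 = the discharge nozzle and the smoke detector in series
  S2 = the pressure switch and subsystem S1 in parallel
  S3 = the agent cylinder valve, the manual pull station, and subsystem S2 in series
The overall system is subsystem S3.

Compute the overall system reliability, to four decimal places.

R(agent cylinder valve) = exp(−0.00012 × 2000) = 0.786628
R(manual pull station) = exp(−0.000085 × 2000) = 0.843665
R(pressure switch) = exp(−0.00016 × 2000) = 0.726149
R(discharge nozzle) = exp(−0.00010 × 2000) = 0.818731
R(smoke detector) = exp(−0.000085 × 2000) = 0.843665
Series (discharge nozzle and smoke detector): 0.818731 × 0.843665 = 0.690735
Parallel (pressure switch and [0.690735]): 1 − (1 − 0.726149)(1 − 0.690735) = 0.915307
Series (agent cylinder valve, manual pull station, and [0.915307]): 0.786628 × 0.843665 × 0.915307 = 0.6074

0.6074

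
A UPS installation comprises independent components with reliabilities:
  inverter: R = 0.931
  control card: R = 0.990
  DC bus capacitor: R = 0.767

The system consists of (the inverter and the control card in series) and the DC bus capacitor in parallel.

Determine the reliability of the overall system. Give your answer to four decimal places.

Series (inverter and control card): 0.931000 × 0.990000 = 0.921690
Parallel ([0.921690] and DC bus capacitor): 1 − (1 − 0.921690)(1 − 0.767000) = 0.9818

0.9818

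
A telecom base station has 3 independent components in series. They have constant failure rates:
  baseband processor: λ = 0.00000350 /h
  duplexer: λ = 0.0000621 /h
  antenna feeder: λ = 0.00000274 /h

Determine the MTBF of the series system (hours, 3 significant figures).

14600

Series of exponential components: λ_sys = Σ λ_i
λ_sys = 0.00000350 + 0.0000621 + 0.00000274 = 6.8340e-05 /h
MTBF = 1 / λ_sys = 14600 h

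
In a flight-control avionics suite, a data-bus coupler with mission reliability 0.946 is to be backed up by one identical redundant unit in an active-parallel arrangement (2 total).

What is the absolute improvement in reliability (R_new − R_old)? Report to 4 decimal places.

0.0511

R_before = 0.946
R_after = 1 − (1 − 0.946)^2 = 0.9971
ΔR = 0.9971 − 0.946 = 0.0511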